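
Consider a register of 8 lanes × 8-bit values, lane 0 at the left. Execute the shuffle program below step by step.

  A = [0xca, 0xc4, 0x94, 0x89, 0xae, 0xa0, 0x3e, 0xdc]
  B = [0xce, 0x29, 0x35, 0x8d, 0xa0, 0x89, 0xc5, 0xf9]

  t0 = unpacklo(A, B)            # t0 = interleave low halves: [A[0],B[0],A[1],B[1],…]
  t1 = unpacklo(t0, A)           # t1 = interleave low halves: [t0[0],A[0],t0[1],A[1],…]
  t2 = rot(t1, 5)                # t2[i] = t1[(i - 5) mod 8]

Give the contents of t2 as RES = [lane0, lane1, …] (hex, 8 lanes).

RES = [ 0xc4  0xc4  0x94  0x29  0x89  0xca  0xca  0xce ]

→ t0 |ca|ce|c4|29|94|35|89|8d|
→ t1 |ca|ca|ce|c4|c4|94|29|89|
→ t2 |c4|c4|94|29|89|ca|ca|ce|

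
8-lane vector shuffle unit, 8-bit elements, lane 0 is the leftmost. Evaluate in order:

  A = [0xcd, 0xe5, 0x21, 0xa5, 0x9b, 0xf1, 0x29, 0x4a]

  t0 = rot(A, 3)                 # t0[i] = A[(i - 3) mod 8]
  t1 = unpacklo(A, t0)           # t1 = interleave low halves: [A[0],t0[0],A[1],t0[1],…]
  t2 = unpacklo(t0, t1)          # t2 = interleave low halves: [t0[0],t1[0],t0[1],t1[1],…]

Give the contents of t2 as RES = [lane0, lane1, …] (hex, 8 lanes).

RES = [0xf1, 0xcd, 0x29, 0xf1, 0x4a, 0xe5, 0xcd, 0x29]

→ t0 |f1|29|4a|cd|e5|21|a5|9b|
→ t1 |cd|f1|e5|29|21|4a|a5|cd|
→ t2 |f1|cd|29|f1|4a|e5|cd|29|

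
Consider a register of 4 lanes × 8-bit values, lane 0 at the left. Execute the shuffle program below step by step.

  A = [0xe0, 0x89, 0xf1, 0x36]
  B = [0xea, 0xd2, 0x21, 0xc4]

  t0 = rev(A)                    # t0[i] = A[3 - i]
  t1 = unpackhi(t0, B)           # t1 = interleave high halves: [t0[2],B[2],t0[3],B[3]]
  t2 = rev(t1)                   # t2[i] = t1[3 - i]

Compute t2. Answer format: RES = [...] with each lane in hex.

RES = [ 0xc4  0xe0  0x21  0x89 ]

  t0: 36 f1 89 e0
  t1: 89 21 e0 c4
  t2: c4 e0 21 89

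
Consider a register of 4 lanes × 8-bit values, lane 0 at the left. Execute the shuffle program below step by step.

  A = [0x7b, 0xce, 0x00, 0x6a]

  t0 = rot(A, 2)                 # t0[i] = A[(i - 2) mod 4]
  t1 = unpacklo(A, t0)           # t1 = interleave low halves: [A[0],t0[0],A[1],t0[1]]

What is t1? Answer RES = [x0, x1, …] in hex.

RES = [ 0x7b  0x00  0xce  0x6a ]

→ t0 |00|6a|7b|ce|
→ t1 |7b|00|ce|6a|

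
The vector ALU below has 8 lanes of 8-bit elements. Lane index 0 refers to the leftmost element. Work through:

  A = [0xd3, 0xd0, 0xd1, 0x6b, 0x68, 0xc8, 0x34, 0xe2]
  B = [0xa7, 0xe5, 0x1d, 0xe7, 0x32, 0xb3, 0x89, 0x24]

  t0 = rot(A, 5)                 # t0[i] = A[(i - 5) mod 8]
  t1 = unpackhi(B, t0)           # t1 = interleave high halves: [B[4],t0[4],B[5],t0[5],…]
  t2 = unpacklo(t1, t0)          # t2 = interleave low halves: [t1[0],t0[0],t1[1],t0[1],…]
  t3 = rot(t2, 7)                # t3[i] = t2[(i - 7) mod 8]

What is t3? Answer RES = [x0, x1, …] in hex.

RES = [0x6b, 0xe2, 0x68, 0xb3, 0xc8, 0xd3, 0x34, 0x32]

→ t0 |6b|68|c8|34|e2|d3|d0|d1|
→ t1 |32|e2|b3|d3|89|d0|24|d1|
→ t2 |32|6b|e2|68|b3|c8|d3|34|
→ t3 |6b|e2|68|b3|c8|d3|34|32|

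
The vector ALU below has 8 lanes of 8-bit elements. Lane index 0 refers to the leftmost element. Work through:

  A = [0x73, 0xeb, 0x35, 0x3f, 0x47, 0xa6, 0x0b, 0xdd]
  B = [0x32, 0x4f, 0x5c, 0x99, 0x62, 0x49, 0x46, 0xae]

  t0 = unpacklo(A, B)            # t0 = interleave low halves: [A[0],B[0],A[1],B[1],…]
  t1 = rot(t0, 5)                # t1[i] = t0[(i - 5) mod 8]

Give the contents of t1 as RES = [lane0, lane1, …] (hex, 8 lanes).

t0 = [0x73, 0x32, 0xeb, 0x4f, 0x35, 0x5c, 0x3f, 0x99]
t1 = [0x4f, 0x35, 0x5c, 0x3f, 0x99, 0x73, 0x32, 0xeb]

RES = [ 0x4f  0x35  0x5c  0x3f  0x99  0x73  0x32  0xeb ]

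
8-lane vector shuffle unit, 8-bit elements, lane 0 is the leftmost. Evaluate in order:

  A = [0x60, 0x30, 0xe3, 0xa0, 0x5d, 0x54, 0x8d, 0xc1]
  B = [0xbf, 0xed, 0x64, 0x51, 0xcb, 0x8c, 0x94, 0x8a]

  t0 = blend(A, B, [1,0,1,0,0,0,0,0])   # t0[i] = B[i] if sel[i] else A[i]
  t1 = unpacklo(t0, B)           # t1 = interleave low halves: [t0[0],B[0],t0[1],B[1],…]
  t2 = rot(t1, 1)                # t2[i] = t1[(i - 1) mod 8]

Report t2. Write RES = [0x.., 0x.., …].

→ t0 |bf|30|64|a0|5d|54|8d|c1|
→ t1 |bf|bf|30|ed|64|64|a0|51|
→ t2 |51|bf|bf|30|ed|64|64|a0|

RES = [ 0x51  0xbf  0xbf  0x30  0xed  0x64  0x64  0xa0 ]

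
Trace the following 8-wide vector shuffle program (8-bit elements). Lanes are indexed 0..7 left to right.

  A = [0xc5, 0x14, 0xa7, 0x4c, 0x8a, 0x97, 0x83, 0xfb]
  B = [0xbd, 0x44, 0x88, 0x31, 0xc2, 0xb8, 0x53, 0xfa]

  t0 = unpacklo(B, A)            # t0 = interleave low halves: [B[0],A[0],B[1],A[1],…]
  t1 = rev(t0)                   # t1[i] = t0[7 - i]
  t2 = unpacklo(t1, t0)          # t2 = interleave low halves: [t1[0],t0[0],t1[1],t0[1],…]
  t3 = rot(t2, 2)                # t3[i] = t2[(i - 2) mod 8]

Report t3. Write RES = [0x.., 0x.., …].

RES = [ 0x88  0x14  0x4c  0xbd  0x31  0xc5  0xa7  0x44 ]

  t0: bd c5 44 14 88 a7 31 4c
  t1: 4c 31 a7 88 14 44 c5 bd
  t2: 4c bd 31 c5 a7 44 88 14
  t3: 88 14 4c bd 31 c5 a7 44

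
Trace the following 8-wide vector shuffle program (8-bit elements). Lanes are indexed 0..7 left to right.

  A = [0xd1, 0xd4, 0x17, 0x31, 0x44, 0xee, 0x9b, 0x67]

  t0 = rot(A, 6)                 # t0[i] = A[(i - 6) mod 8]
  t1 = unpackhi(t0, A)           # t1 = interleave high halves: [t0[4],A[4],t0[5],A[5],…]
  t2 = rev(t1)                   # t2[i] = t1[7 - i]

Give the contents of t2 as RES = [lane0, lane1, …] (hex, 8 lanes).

t0 = [0x17, 0x31, 0x44, 0xee, 0x9b, 0x67, 0xd1, 0xd4]
t1 = [0x9b, 0x44, 0x67, 0xee, 0xd1, 0x9b, 0xd4, 0x67]
t2 = [0x67, 0xd4, 0x9b, 0xd1, 0xee, 0x67, 0x44, 0x9b]

RES = [0x67, 0xd4, 0x9b, 0xd1, 0xee, 0x67, 0x44, 0x9b]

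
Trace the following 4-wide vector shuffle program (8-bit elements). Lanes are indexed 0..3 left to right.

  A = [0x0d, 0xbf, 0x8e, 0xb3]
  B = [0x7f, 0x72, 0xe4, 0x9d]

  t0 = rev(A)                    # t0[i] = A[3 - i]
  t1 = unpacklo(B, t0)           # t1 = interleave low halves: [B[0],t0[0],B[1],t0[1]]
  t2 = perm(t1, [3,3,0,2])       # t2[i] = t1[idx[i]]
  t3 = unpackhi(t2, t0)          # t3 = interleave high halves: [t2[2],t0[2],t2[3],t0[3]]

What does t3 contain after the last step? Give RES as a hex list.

  t0: b3 8e bf 0d
  t1: 7f b3 72 8e
  t2: 8e 8e 7f 72
  t3: 7f bf 72 0d

RES = [ 0x7f  0xbf  0x72  0x0d ]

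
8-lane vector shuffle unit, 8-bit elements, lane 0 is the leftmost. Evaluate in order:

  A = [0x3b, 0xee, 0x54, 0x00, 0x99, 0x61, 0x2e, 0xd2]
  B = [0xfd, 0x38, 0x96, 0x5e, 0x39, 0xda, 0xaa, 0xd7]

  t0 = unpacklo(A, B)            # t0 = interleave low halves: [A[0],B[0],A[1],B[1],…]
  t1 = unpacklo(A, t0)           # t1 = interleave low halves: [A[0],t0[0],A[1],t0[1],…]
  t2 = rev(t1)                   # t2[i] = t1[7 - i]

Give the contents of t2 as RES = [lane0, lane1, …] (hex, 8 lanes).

  t0: 3b fd ee 38 54 96 00 5e
  t1: 3b 3b ee fd 54 ee 00 38
  t2: 38 00 ee 54 fd ee 3b 3b

RES = [0x38, 0x00, 0xee, 0x54, 0xfd, 0xee, 0x3b, 0x3b]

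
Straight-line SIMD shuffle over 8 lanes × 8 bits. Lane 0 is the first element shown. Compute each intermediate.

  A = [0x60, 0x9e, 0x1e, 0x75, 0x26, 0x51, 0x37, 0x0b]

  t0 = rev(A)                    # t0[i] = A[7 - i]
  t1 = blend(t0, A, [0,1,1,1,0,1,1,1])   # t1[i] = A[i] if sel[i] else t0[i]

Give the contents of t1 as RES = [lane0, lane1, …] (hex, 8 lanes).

  t0: 0b 37 51 26 75 1e 9e 60
  t1: 0b 9e 1e 75 75 51 37 0b

RES = [ 0x0b  0x9e  0x1e  0x75  0x75  0x51  0x37  0x0b ]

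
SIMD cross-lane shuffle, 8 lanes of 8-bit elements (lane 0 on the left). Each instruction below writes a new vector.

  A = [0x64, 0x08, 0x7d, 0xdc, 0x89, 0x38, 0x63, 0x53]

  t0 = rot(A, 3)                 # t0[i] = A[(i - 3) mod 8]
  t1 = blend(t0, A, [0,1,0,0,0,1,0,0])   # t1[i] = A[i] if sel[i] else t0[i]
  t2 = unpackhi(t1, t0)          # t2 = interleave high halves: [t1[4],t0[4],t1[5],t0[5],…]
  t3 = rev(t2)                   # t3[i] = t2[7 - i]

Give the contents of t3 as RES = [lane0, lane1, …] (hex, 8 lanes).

t0 = [0x38, 0x63, 0x53, 0x64, 0x08, 0x7d, 0xdc, 0x89]
t1 = [0x38, 0x08, 0x53, 0x64, 0x08, 0x38, 0xdc, 0x89]
t2 = [0x08, 0x08, 0x38, 0x7d, 0xdc, 0xdc, 0x89, 0x89]
t3 = [0x89, 0x89, 0xdc, 0xdc, 0x7d, 0x38, 0x08, 0x08]

RES = [ 0x89  0x89  0xdc  0xdc  0x7d  0x38  0x08  0x08 ]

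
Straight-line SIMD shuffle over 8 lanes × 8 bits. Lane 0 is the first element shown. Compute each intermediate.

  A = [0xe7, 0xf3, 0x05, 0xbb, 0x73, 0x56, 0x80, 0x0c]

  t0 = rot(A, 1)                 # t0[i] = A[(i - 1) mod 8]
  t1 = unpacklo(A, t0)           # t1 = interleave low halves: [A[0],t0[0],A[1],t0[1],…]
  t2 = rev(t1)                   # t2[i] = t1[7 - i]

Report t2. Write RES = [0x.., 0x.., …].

RES = [ 0x05  0xbb  0xf3  0x05  0xe7  0xf3  0x0c  0xe7 ]

t0 = [0x0c, 0xe7, 0xf3, 0x05, 0xbb, 0x73, 0x56, 0x80]
t1 = [0xe7, 0x0c, 0xf3, 0xe7, 0x05, 0xf3, 0xbb, 0x05]
t2 = [0x05, 0xbb, 0xf3, 0x05, 0xe7, 0xf3, 0x0c, 0xe7]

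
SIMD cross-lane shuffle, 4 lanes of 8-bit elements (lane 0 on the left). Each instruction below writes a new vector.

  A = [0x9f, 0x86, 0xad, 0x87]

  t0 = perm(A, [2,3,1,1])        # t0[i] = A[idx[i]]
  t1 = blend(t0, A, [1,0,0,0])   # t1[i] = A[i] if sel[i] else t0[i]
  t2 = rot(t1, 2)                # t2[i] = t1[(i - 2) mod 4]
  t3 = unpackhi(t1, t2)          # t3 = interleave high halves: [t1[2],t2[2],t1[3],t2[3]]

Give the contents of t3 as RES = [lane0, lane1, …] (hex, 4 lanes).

RES = [0x86, 0x9f, 0x86, 0x87]

t0 = [0xad, 0x87, 0x86, 0x86]
t1 = [0x9f, 0x87, 0x86, 0x86]
t2 = [0x86, 0x86, 0x9f, 0x87]
t3 = [0x86, 0x9f, 0x86, 0x87]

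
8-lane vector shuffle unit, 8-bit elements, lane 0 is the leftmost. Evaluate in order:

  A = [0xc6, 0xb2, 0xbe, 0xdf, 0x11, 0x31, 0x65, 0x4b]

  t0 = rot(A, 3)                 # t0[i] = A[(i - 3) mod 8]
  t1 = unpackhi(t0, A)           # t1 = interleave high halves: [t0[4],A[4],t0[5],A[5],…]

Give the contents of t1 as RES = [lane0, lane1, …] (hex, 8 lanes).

→ t0 |31|65|4b|c6|b2|be|df|11|
→ t1 |b2|11|be|31|df|65|11|4b|

RES = [ 0xb2  0x11  0xbe  0x31  0xdf  0x65  0x11  0x4b ]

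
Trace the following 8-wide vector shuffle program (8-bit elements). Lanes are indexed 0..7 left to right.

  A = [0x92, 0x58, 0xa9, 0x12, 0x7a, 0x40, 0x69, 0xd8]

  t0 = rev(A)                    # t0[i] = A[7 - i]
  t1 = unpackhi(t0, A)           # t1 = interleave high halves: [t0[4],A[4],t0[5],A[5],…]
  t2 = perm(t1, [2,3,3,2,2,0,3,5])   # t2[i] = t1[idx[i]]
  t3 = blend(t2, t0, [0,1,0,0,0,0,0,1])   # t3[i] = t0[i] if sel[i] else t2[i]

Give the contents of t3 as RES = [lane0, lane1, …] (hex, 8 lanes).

→ t0 |d8|69|40|7a|12|a9|58|92|
→ t1 |12|7a|a9|40|58|69|92|d8|
→ t2 |a9|40|40|a9|a9|12|40|69|
→ t3 |a9|69|40|a9|a9|12|40|92|

RES = [0xa9, 0x69, 0x40, 0xa9, 0xa9, 0x12, 0x40, 0x92]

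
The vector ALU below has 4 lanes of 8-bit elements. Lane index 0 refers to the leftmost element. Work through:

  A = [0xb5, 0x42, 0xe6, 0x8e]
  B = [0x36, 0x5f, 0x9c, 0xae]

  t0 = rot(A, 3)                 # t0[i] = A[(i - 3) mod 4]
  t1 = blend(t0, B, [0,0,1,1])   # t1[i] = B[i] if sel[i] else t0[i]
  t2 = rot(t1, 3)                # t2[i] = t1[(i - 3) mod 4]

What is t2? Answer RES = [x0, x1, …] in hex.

RES = [0xe6, 0x9c, 0xae, 0x42]

  t0: 42 e6 8e b5
  t1: 42 e6 9c ae
  t2: e6 9c ae 42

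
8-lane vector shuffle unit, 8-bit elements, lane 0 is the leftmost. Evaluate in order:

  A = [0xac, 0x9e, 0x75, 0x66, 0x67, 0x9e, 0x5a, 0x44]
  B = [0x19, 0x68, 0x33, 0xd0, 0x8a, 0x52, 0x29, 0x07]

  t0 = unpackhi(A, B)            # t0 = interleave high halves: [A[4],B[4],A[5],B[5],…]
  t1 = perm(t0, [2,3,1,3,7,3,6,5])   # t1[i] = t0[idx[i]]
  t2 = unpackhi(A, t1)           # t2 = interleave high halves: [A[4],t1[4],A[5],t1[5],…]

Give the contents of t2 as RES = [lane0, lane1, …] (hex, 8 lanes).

RES = [0x67, 0x07, 0x9e, 0x52, 0x5a, 0x44, 0x44, 0x29]

  t0: 67 8a 9e 52 5a 29 44 07
  t1: 9e 52 8a 52 07 52 44 29
  t2: 67 07 9e 52 5a 44 44 29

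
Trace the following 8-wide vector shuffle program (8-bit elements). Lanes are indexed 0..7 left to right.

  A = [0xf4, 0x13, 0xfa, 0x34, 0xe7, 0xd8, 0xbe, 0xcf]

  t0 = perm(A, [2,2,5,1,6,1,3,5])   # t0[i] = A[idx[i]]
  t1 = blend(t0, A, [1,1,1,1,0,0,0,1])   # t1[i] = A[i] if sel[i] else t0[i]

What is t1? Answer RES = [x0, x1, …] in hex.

RES = [0xf4, 0x13, 0xfa, 0x34, 0xbe, 0x13, 0x34, 0xcf]

→ t0 |fa|fa|d8|13|be|13|34|d8|
→ t1 |f4|13|fa|34|be|13|34|cf|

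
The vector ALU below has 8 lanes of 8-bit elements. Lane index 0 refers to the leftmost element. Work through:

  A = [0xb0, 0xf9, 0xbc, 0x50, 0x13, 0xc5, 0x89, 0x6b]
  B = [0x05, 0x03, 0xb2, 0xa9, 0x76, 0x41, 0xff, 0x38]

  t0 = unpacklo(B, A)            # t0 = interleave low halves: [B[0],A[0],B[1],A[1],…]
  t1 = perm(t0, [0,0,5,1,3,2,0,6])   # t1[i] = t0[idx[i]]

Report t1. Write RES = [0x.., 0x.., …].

RES = [ 0x05  0x05  0xbc  0xb0  0xf9  0x03  0x05  0xa9 ]

  t0: 05 b0 03 f9 b2 bc a9 50
  t1: 05 05 bc b0 f9 03 05 a9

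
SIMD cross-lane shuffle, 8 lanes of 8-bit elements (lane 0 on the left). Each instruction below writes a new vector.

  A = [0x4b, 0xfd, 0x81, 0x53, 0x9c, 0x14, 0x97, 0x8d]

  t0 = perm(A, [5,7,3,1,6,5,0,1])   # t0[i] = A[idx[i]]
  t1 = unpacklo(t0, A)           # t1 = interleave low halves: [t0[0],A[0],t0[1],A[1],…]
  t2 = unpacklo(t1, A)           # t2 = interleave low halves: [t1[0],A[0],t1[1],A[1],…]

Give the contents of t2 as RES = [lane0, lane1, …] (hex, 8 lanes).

t0 = [0x14, 0x8d, 0x53, 0xfd, 0x97, 0x14, 0x4b, 0xfd]
t1 = [0x14, 0x4b, 0x8d, 0xfd, 0x53, 0x81, 0xfd, 0x53]
t2 = [0x14, 0x4b, 0x4b, 0xfd, 0x8d, 0x81, 0xfd, 0x53]

RES = [ 0x14  0x4b  0x4b  0xfd  0x8d  0x81  0xfd  0x53 ]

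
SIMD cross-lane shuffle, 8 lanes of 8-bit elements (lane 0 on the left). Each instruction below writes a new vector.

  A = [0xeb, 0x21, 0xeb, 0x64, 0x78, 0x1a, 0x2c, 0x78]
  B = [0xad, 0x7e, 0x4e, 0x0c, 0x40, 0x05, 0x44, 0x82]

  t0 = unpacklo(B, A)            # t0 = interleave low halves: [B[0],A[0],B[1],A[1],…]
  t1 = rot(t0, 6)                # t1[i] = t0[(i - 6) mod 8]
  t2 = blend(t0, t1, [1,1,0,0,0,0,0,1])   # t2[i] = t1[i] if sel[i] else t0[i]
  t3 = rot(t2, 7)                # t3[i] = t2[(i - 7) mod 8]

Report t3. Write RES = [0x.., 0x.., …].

RES = [ 0x21  0x7e  0x21  0x4e  0xeb  0x0c  0xeb  0x7e ]

→ t0 |ad|eb|7e|21|4e|eb|0c|64|
→ t1 |7e|21|4e|eb|0c|64|ad|eb|
→ t2 |7e|21|7e|21|4e|eb|0c|eb|
→ t3 |21|7e|21|4e|eb|0c|eb|7e|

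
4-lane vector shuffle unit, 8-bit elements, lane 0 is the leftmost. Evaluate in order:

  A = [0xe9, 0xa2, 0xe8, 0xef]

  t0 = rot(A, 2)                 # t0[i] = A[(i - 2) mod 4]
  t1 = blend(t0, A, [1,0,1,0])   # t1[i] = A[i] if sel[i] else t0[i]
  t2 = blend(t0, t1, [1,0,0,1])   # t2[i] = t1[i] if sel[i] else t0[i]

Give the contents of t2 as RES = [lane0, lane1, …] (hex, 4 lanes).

→ t0 |e8|ef|e9|a2|
→ t1 |e9|ef|e8|a2|
→ t2 |e9|ef|e9|a2|

RES = [0xe9, 0xef, 0xe9, 0xa2]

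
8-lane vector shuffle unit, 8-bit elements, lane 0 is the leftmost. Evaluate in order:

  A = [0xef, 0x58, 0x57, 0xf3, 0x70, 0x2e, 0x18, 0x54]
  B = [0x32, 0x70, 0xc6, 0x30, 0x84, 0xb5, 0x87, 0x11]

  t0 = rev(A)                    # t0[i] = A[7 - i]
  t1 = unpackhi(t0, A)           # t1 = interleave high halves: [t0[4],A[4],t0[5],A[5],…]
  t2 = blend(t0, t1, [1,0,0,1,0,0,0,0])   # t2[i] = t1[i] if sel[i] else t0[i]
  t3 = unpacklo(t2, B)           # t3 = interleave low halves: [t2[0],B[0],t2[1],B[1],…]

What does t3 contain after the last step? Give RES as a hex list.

RES = [ 0xf3  0x32  0x18  0x70  0x2e  0xc6  0x2e  0x30 ]

t0 = [0x54, 0x18, 0x2e, 0x70, 0xf3, 0x57, 0x58, 0xef]
t1 = [0xf3, 0x70, 0x57, 0x2e, 0x58, 0x18, 0xef, 0x54]
t2 = [0xf3, 0x18, 0x2e, 0x2e, 0xf3, 0x57, 0x58, 0xef]
t3 = [0xf3, 0x32, 0x18, 0x70, 0x2e, 0xc6, 0x2e, 0x30]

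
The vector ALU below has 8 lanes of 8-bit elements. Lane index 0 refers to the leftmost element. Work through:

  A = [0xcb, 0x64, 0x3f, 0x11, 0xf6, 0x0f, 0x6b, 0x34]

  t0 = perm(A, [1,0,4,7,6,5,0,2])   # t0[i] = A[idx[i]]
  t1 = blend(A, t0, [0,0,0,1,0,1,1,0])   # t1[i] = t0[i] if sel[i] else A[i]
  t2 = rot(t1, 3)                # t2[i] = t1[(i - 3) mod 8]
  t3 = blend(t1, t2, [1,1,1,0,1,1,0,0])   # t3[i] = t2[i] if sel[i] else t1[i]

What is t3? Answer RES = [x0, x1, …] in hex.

RES = [0x0f, 0xcb, 0x34, 0x34, 0x64, 0x3f, 0xcb, 0x34]

  t0: 64 cb f6 34 6b 0f cb 3f
  t1: cb 64 3f 34 f6 0f cb 34
  t2: 0f cb 34 cb 64 3f 34 f6
  t3: 0f cb 34 34 64 3f cb 34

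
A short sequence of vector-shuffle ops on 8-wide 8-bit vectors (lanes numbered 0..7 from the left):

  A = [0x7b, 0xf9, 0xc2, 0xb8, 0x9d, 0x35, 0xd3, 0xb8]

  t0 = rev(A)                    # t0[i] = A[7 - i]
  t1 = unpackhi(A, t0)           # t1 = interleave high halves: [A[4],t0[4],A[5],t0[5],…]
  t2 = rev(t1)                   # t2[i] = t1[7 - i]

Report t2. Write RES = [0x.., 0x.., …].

t0 = [0xb8, 0xd3, 0x35, 0x9d, 0xb8, 0xc2, 0xf9, 0x7b]
t1 = [0x9d, 0xb8, 0x35, 0xc2, 0xd3, 0xf9, 0xb8, 0x7b]
t2 = [0x7b, 0xb8, 0xf9, 0xd3, 0xc2, 0x35, 0xb8, 0x9d]

RES = [0x7b, 0xb8, 0xf9, 0xd3, 0xc2, 0x35, 0xb8, 0x9d]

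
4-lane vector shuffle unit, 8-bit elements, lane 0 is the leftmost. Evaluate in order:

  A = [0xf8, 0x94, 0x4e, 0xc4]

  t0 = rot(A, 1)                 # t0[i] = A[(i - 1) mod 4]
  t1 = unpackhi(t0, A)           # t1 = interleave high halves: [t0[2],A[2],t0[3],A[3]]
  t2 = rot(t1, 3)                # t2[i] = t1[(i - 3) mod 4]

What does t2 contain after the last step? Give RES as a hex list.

→ t0 |c4|f8|94|4e|
→ t1 |94|4e|4e|c4|
→ t2 |4e|4e|c4|94|

RES = [0x4e, 0x4e, 0xc4, 0x94]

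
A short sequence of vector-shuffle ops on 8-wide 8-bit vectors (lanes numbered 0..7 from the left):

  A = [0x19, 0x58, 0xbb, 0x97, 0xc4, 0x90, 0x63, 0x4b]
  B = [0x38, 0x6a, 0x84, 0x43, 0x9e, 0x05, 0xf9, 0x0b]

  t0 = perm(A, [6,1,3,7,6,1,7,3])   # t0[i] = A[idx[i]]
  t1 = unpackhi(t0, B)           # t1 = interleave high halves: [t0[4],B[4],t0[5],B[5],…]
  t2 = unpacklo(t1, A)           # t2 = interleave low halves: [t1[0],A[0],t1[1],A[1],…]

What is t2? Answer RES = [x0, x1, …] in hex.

  t0: 63 58 97 4b 63 58 4b 97
  t1: 63 9e 58 05 4b f9 97 0b
  t2: 63 19 9e 58 58 bb 05 97

RES = [0x63, 0x19, 0x9e, 0x58, 0x58, 0xbb, 0x05, 0x97]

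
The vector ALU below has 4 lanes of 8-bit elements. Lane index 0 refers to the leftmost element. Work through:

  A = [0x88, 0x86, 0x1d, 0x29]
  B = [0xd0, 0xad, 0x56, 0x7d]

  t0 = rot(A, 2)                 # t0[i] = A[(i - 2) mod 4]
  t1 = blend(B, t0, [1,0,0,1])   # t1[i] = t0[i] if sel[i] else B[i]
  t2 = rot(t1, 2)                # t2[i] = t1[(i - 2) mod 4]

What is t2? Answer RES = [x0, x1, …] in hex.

RES = [0x56, 0x86, 0x1d, 0xad]

  t0: 1d 29 88 86
  t1: 1d ad 56 86
  t2: 56 86 1d ad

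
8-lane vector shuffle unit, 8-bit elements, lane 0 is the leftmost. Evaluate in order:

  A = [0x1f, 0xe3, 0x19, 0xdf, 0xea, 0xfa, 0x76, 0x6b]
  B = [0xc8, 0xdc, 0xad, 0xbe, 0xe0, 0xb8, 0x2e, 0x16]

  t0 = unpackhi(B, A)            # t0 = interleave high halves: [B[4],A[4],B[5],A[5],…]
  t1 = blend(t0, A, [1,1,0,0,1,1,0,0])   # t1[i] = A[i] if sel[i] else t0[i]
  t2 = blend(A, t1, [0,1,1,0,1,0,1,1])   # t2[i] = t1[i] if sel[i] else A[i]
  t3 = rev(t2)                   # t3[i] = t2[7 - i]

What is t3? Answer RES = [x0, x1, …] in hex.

  t0: e0 ea b8 fa 2e 76 16 6b
  t1: 1f e3 b8 fa ea fa 16 6b
  t2: 1f e3 b8 df ea fa 16 6b
  t3: 6b 16 fa ea df b8 e3 1f

RES = [0x6b, 0x16, 0xfa, 0xea, 0xdf, 0xb8, 0xe3, 0x1f]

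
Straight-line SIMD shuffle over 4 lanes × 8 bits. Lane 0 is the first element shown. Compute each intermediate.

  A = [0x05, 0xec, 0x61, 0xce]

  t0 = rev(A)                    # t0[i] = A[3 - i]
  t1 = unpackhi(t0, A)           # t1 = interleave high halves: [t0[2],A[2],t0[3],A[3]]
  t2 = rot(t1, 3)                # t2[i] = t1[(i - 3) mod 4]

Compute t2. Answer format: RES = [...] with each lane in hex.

RES = [ 0x61  0x05  0xce  0xec ]

t0 = [0xce, 0x61, 0xec, 0x05]
t1 = [0xec, 0x61, 0x05, 0xce]
t2 = [0x61, 0x05, 0xce, 0xec]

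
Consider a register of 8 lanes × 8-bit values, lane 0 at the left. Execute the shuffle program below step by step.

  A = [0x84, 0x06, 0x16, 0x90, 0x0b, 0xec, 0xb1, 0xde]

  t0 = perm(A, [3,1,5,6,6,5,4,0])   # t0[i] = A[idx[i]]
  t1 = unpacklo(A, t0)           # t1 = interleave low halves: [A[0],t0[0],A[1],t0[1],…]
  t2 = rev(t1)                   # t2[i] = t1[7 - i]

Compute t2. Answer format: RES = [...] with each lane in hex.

t0 = [0x90, 0x06, 0xec, 0xb1, 0xb1, 0xec, 0x0b, 0x84]
t1 = [0x84, 0x90, 0x06, 0x06, 0x16, 0xec, 0x90, 0xb1]
t2 = [0xb1, 0x90, 0xec, 0x16, 0x06, 0x06, 0x90, 0x84]

RES = [ 0xb1  0x90  0xec  0x16  0x06  0x06  0x90  0x84 ]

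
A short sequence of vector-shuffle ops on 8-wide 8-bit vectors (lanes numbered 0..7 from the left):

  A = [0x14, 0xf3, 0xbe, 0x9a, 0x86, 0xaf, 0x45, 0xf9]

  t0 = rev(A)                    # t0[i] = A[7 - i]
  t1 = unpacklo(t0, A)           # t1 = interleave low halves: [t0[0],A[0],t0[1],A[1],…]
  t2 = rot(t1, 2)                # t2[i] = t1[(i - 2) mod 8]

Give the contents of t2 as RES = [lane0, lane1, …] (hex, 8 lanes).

RES = [0x86, 0x9a, 0xf9, 0x14, 0x45, 0xf3, 0xaf, 0xbe]

  t0: f9 45 af 86 9a be f3 14
  t1: f9 14 45 f3 af be 86 9a
  t2: 86 9a f9 14 45 f3 af be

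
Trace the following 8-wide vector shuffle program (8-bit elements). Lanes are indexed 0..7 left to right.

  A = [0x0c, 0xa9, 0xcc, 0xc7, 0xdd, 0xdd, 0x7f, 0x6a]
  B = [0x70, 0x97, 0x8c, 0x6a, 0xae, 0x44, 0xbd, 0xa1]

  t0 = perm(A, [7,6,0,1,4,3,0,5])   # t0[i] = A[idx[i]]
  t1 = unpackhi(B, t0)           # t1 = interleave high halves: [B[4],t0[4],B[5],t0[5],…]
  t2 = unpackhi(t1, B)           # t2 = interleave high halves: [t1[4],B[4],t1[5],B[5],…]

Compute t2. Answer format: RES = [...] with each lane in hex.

RES = [ 0xbd  0xae  0x0c  0x44  0xa1  0xbd  0xdd  0xa1 ]

→ t0 |6a|7f|0c|a9|dd|c7|0c|dd|
→ t1 |ae|dd|44|c7|bd|0c|a1|dd|
→ t2 |bd|ae|0c|44|a1|bd|dd|a1|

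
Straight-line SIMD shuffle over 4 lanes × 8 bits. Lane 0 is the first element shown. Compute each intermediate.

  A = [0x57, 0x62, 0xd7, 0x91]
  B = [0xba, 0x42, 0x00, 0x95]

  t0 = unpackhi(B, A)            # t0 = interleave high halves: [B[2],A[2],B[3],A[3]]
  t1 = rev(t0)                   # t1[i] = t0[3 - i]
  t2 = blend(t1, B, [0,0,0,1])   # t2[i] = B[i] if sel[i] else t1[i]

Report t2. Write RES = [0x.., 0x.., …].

RES = [0x91, 0x95, 0xd7, 0x95]

  t0: 00 d7 95 91
  t1: 91 95 d7 00
  t2: 91 95 d7 95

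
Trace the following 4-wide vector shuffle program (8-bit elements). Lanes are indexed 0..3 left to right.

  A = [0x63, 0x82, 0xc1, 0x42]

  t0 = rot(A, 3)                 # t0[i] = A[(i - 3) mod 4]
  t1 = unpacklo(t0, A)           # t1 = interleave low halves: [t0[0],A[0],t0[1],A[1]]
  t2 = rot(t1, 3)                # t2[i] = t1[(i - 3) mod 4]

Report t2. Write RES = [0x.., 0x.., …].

t0 = [0x82, 0xc1, 0x42, 0x63]
t1 = [0x82, 0x63, 0xc1, 0x82]
t2 = [0x63, 0xc1, 0x82, 0x82]

RES = [ 0x63  0xc1  0x82  0x82 ]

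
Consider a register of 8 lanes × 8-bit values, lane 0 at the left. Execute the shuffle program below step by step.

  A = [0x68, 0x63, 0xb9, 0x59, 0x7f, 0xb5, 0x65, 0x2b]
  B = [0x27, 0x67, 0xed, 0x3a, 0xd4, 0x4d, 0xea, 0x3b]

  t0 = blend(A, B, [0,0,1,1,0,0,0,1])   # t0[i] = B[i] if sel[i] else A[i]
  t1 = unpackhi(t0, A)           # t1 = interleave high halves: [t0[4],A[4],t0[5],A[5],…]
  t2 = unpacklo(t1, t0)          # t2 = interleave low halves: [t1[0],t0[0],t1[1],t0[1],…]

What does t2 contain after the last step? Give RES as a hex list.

→ t0 |68|63|ed|3a|7f|b5|65|3b|
→ t1 |7f|7f|b5|b5|65|65|3b|2b|
→ t2 |7f|68|7f|63|b5|ed|b5|3a|

RES = [ 0x7f  0x68  0x7f  0x63  0xb5  0xed  0xb5  0x3a ]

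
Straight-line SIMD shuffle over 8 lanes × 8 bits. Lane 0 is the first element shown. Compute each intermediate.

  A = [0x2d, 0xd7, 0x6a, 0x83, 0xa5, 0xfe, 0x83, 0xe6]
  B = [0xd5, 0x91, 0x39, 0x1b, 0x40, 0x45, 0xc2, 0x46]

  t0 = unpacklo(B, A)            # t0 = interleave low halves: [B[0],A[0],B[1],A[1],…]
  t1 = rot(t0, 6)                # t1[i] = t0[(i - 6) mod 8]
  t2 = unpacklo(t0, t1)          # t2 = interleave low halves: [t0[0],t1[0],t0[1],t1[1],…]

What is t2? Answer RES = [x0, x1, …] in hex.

RES = [0xd5, 0x91, 0x2d, 0xd7, 0x91, 0x39, 0xd7, 0x6a]

→ t0 |d5|2d|91|d7|39|6a|1b|83|
→ t1 |91|d7|39|6a|1b|83|d5|2d|
→ t2 |d5|91|2d|d7|91|39|d7|6a|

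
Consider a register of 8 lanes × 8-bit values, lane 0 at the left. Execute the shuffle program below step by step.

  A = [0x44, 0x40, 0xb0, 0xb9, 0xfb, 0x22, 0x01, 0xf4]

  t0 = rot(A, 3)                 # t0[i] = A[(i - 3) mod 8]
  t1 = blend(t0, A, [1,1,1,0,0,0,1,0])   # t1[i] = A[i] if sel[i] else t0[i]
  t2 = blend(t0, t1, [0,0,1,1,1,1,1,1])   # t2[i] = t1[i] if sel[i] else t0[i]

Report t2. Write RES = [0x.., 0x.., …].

RES = [ 0x22  0x01  0xb0  0x44  0x40  0xb0  0x01  0xfb ]

t0 = [0x22, 0x01, 0xf4, 0x44, 0x40, 0xb0, 0xb9, 0xfb]
t1 = [0x44, 0x40, 0xb0, 0x44, 0x40, 0xb0, 0x01, 0xfb]
t2 = [0x22, 0x01, 0xb0, 0x44, 0x40, 0xb0, 0x01, 0xfb]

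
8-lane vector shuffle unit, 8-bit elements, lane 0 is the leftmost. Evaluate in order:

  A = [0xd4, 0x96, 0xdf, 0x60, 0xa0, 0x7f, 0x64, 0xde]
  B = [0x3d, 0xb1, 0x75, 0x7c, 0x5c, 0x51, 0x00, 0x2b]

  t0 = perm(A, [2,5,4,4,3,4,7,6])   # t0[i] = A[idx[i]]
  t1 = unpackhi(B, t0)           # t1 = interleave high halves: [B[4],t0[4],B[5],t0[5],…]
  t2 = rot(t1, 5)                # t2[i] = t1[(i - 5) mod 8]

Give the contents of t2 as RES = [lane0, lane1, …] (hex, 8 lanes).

→ t0 |df|7f|a0|a0|60|a0|de|64|
→ t1 |5c|60|51|a0|00|de|2b|64|
→ t2 |a0|00|de|2b|64|5c|60|51|

RES = [ 0xa0  0x00  0xde  0x2b  0x64  0x5c  0x60  0x51 ]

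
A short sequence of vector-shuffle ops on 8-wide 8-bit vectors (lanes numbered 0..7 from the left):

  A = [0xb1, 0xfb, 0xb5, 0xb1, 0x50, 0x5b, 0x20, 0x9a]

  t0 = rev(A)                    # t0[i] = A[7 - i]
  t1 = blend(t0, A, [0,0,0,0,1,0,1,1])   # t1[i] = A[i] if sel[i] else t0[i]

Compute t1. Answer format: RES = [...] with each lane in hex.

t0 = [0x9a, 0x20, 0x5b, 0x50, 0xb1, 0xb5, 0xfb, 0xb1]
t1 = [0x9a, 0x20, 0x5b, 0x50, 0x50, 0xb5, 0x20, 0x9a]

RES = [ 0x9a  0x20  0x5b  0x50  0x50  0xb5  0x20  0x9a ]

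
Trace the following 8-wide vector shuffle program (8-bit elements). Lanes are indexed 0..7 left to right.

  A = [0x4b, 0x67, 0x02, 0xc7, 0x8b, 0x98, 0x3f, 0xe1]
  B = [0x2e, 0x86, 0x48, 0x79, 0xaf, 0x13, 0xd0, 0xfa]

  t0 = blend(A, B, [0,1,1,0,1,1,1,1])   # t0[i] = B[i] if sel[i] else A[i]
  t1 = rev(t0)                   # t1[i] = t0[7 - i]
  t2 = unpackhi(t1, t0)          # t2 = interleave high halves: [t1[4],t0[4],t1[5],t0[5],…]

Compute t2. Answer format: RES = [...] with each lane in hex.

RES = [ 0xc7  0xaf  0x48  0x13  0x86  0xd0  0x4b  0xfa ]

t0 = [0x4b, 0x86, 0x48, 0xc7, 0xaf, 0x13, 0xd0, 0xfa]
t1 = [0xfa, 0xd0, 0x13, 0xaf, 0xc7, 0x48, 0x86, 0x4b]
t2 = [0xc7, 0xaf, 0x48, 0x13, 0x86, 0xd0, 0x4b, 0xfa]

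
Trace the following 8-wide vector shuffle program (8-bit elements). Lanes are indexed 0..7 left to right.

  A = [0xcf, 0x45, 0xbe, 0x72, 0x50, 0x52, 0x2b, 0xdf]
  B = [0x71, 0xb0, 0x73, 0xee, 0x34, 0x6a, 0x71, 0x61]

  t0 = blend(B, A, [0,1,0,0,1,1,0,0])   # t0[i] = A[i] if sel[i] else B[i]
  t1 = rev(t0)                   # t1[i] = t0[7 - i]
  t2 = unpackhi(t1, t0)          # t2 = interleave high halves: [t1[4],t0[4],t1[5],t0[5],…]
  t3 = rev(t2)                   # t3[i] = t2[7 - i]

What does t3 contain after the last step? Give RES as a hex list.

→ t0 |71|45|73|ee|50|52|71|61|
→ t1 |61|71|52|50|ee|73|45|71|
→ t2 |ee|50|73|52|45|71|71|61|
→ t3 |61|71|71|45|52|73|50|ee|

RES = [ 0x61  0x71  0x71  0x45  0x52  0x73  0x50  0xee ]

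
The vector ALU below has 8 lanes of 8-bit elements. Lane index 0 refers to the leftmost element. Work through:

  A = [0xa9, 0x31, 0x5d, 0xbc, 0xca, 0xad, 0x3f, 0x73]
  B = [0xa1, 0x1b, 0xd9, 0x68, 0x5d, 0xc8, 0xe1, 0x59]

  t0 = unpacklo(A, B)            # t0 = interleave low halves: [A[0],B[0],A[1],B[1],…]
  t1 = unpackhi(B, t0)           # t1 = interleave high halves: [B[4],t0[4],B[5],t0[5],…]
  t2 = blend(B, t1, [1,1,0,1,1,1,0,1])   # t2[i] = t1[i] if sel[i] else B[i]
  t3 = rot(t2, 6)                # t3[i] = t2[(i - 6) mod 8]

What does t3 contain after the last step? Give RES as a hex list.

RES = [0xd9, 0xd9, 0xe1, 0xbc, 0xe1, 0x68, 0x5d, 0x5d]

→ t0 |a9|a1|31|1b|5d|d9|bc|68|
→ t1 |5d|5d|c8|d9|e1|bc|59|68|
→ t2 |5d|5d|d9|d9|e1|bc|e1|68|
→ t3 |d9|d9|e1|bc|e1|68|5d|5d|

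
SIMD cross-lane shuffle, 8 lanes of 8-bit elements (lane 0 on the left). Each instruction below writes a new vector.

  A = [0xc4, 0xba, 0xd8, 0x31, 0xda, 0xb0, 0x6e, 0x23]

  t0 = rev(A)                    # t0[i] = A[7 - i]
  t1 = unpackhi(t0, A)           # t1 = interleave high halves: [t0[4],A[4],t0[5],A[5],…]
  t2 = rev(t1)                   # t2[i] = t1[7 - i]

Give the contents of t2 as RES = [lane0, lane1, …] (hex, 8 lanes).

t0 = [0x23, 0x6e, 0xb0, 0xda, 0x31, 0xd8, 0xba, 0xc4]
t1 = [0x31, 0xda, 0xd8, 0xb0, 0xba, 0x6e, 0xc4, 0x23]
t2 = [0x23, 0xc4, 0x6e, 0xba, 0xb0, 0xd8, 0xda, 0x31]

RES = [0x23, 0xc4, 0x6e, 0xba, 0xb0, 0xd8, 0xda, 0x31]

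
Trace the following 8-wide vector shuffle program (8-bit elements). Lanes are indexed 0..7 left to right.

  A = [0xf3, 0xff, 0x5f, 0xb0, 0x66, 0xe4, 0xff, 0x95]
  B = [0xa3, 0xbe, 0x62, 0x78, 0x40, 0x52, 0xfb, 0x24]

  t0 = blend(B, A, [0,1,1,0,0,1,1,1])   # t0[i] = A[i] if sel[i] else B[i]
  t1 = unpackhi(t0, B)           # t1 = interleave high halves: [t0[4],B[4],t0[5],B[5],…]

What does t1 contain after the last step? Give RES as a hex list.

RES = [0x40, 0x40, 0xe4, 0x52, 0xff, 0xfb, 0x95, 0x24]

→ t0 |a3|ff|5f|78|40|e4|ff|95|
→ t1 |40|40|e4|52|ff|fb|95|24|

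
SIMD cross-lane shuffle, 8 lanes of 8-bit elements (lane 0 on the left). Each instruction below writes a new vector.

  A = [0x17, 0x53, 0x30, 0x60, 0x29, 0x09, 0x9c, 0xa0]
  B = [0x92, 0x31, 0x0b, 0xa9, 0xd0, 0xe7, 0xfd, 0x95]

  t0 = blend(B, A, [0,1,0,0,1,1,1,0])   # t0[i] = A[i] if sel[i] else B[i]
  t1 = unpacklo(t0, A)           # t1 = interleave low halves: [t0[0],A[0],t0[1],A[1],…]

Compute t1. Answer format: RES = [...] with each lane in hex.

RES = [ 0x92  0x17  0x53  0x53  0x0b  0x30  0xa9  0x60 ]

  t0: 92 53 0b a9 29 09 9c 95
  t1: 92 17 53 53 0b 30 a9 60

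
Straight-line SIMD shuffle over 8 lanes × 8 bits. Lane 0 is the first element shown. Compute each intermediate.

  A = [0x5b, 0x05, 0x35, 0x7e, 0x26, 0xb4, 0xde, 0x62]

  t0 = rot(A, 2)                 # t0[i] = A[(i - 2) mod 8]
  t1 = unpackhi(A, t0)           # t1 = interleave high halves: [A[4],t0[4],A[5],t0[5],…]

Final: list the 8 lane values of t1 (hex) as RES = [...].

RES = [0x26, 0x35, 0xb4, 0x7e, 0xde, 0x26, 0x62, 0xb4]

→ t0 |de|62|5b|05|35|7e|26|b4|
→ t1 |26|35|b4|7e|de|26|62|b4|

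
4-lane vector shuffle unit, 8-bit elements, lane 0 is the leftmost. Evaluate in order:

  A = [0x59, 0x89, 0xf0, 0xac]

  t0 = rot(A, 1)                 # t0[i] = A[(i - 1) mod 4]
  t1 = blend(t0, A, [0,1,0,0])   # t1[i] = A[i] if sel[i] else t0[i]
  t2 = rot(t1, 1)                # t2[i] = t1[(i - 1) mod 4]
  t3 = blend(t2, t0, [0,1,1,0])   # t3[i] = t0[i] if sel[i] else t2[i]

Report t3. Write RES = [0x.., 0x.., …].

t0 = [0xac, 0x59, 0x89, 0xf0]
t1 = [0xac, 0x89, 0x89, 0xf0]
t2 = [0xf0, 0xac, 0x89, 0x89]
t3 = [0xf0, 0x59, 0x89, 0x89]

RES = [0xf0, 0x59, 0x89, 0x89]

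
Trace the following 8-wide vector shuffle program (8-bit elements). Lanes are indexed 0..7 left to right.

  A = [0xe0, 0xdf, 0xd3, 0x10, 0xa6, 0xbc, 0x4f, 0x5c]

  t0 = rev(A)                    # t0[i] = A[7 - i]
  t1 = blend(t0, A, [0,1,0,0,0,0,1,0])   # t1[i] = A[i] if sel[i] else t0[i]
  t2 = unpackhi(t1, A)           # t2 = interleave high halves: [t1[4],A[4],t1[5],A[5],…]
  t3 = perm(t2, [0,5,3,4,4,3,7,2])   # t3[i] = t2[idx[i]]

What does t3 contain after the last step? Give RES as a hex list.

RES = [0x10, 0x4f, 0xbc, 0x4f, 0x4f, 0xbc, 0x5c, 0xd3]

→ t0 |5c|4f|bc|a6|10|d3|df|e0|
→ t1 |5c|df|bc|a6|10|d3|4f|e0|
→ t2 |10|a6|d3|bc|4f|4f|e0|5c|
→ t3 |10|4f|bc|4f|4f|bc|5c|d3|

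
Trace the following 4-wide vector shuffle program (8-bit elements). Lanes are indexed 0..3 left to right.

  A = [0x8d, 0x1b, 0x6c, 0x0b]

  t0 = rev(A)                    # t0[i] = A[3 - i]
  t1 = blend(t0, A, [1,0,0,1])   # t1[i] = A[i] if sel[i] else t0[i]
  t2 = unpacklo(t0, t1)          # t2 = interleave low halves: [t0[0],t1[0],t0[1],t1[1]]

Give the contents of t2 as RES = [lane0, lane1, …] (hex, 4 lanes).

RES = [ 0x0b  0x8d  0x6c  0x6c ]

  t0: 0b 6c 1b 8d
  t1: 8d 6c 1b 0b
  t2: 0b 8d 6c 6c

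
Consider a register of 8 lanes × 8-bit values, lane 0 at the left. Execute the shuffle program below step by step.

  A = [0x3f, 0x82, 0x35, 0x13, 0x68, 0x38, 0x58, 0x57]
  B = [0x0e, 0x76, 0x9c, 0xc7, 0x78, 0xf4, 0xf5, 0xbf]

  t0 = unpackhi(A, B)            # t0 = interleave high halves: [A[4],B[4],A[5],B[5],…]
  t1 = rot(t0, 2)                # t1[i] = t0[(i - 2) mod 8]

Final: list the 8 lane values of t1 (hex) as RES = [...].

t0 = [0x68, 0x78, 0x38, 0xf4, 0x58, 0xf5, 0x57, 0xbf]
t1 = [0x57, 0xbf, 0x68, 0x78, 0x38, 0xf4, 0x58, 0xf5]

RES = [ 0x57  0xbf  0x68  0x78  0x38  0xf4  0x58  0xf5 ]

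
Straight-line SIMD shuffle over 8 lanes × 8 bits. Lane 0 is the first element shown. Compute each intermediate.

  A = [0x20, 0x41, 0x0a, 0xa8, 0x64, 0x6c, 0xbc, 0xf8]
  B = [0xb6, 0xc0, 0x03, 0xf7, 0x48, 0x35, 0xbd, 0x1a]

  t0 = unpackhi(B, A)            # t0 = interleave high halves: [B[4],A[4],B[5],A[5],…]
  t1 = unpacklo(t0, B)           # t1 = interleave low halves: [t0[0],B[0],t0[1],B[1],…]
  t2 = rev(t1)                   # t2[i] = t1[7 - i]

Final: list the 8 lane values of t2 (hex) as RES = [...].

  t0: 48 64 35 6c bd bc 1a f8
  t1: 48 b6 64 c0 35 03 6c f7
  t2: f7 6c 03 35 c0 64 b6 48

RES = [ 0xf7  0x6c  0x03  0x35  0xc0  0x64  0xb6  0x48 ]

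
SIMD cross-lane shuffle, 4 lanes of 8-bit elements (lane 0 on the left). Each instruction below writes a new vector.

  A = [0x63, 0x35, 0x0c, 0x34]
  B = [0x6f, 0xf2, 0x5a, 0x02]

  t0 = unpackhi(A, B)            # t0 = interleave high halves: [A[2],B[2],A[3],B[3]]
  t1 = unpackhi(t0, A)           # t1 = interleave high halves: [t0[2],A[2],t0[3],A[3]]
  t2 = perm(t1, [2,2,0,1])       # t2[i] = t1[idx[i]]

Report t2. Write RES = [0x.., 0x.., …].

→ t0 |0c|5a|34|02|
→ t1 |34|0c|02|34|
→ t2 |02|02|34|0c|

RES = [ 0x02  0x02  0x34  0x0c ]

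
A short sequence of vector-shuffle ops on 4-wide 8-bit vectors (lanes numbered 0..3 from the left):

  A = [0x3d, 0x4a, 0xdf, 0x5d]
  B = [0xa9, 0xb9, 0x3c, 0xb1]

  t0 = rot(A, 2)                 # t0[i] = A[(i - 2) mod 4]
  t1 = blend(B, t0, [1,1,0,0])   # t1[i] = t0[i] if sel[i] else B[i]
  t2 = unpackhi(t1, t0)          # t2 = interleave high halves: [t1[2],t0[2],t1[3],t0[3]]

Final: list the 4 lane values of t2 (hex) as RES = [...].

  t0: df 5d 3d 4a
  t1: df 5d 3c b1
  t2: 3c 3d b1 4a

RES = [0x3c, 0x3d, 0xb1, 0x4a]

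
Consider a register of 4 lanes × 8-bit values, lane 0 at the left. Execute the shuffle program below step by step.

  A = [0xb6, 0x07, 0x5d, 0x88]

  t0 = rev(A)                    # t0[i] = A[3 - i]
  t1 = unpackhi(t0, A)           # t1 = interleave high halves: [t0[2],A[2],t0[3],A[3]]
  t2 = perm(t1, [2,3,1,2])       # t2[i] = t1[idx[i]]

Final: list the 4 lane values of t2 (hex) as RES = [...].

→ t0 |88|5d|07|b6|
→ t1 |07|5d|b6|88|
→ t2 |b6|88|5d|b6|

RES = [ 0xb6  0x88  0x5d  0xb6 ]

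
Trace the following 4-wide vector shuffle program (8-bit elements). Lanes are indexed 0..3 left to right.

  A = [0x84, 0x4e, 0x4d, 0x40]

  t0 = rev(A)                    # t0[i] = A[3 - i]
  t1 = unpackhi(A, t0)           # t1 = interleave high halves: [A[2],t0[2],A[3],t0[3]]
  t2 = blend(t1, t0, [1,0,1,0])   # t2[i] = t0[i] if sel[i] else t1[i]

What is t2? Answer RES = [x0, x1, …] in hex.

  t0: 40 4d 4e 84
  t1: 4d 4e 40 84
  t2: 40 4e 4e 84

RES = [ 0x40  0x4e  0x4e  0x84 ]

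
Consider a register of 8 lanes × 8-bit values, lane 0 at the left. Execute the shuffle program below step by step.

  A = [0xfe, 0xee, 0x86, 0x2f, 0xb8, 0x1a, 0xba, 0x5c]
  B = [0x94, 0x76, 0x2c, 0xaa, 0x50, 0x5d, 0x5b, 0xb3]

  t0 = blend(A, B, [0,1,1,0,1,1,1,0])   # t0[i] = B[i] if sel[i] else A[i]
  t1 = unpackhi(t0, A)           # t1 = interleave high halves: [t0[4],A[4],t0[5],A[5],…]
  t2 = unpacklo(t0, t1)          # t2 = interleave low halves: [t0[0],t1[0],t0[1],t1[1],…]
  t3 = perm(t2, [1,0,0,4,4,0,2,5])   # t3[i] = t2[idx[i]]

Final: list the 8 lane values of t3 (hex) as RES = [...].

→ t0 |fe|76|2c|2f|50|5d|5b|5c|
→ t1 |50|b8|5d|1a|5b|ba|5c|5c|
→ t2 |fe|50|76|b8|2c|5d|2f|1a|
→ t3 |50|fe|fe|2c|2c|fe|76|5d|

RES = [ 0x50  0xfe  0xfe  0x2c  0x2c  0xfe  0x76  0x5d ]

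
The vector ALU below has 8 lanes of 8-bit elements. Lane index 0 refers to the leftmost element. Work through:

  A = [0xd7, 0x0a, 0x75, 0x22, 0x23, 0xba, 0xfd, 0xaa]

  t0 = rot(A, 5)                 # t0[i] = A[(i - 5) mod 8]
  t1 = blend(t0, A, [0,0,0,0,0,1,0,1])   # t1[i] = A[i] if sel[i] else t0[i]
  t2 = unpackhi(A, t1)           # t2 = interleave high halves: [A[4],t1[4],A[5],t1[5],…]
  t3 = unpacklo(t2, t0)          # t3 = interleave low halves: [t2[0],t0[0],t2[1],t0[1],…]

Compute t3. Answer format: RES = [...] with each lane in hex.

→ t0 |22|23|ba|fd|aa|d7|0a|75|
→ t1 |22|23|ba|fd|aa|ba|0a|aa|
→ t2 |23|aa|ba|ba|fd|0a|aa|aa|
→ t3 |23|22|aa|23|ba|ba|ba|fd|

RES = [ 0x23  0x22  0xaa  0x23  0xba  0xba  0xba  0xfd ]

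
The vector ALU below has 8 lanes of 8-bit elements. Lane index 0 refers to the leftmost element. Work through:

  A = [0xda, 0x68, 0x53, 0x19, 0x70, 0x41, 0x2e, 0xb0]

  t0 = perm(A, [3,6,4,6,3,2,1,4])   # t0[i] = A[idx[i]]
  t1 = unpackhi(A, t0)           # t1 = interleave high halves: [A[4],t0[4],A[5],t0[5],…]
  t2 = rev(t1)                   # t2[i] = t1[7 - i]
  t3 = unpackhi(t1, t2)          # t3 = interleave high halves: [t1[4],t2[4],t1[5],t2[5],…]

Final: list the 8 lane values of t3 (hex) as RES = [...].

t0 = [0x19, 0x2e, 0x70, 0x2e, 0x19, 0x53, 0x68, 0x70]
t1 = [0x70, 0x19, 0x41, 0x53, 0x2e, 0x68, 0xb0, 0x70]
t2 = [0x70, 0xb0, 0x68, 0x2e, 0x53, 0x41, 0x19, 0x70]
t3 = [0x2e, 0x53, 0x68, 0x41, 0xb0, 0x19, 0x70, 0x70]

RES = [ 0x2e  0x53  0x68  0x41  0xb0  0x19  0x70  0x70 ]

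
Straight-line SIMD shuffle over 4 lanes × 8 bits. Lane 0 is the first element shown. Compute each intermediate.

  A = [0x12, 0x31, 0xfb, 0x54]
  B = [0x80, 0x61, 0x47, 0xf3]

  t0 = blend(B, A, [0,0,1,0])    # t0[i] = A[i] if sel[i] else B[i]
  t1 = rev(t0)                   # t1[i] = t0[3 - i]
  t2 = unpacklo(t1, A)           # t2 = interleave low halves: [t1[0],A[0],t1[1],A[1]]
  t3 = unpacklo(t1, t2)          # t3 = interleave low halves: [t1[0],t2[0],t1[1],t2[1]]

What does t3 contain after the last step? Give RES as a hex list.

RES = [0xf3, 0xf3, 0xfb, 0x12]

  t0: 80 61 fb f3
  t1: f3 fb 61 80
  t2: f3 12 fb 31
  t3: f3 f3 fb 12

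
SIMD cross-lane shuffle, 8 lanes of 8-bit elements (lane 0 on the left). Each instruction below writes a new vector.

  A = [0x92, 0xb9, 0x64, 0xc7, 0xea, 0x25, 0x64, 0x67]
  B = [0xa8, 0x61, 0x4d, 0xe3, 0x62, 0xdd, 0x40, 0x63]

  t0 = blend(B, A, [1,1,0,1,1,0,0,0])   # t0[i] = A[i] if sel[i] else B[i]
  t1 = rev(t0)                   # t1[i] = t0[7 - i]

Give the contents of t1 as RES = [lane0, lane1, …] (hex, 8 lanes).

RES = [0x63, 0x40, 0xdd, 0xea, 0xc7, 0x4d, 0xb9, 0x92]

  t0: 92 b9 4d c7 ea dd 40 63
  t1: 63 40 dd ea c7 4d b9 92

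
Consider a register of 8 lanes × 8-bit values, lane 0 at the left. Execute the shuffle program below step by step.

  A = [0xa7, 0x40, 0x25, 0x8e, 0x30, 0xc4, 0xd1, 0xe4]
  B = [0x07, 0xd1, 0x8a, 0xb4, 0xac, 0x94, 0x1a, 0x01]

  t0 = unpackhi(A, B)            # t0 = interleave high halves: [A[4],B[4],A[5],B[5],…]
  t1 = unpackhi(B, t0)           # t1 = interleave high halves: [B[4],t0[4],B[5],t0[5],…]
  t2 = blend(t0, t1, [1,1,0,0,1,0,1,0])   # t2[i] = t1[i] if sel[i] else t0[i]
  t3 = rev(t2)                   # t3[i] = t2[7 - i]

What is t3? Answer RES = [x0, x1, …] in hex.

RES = [0x01, 0x01, 0x1a, 0x1a, 0x94, 0xc4, 0xd1, 0xac]

t0 = [0x30, 0xac, 0xc4, 0x94, 0xd1, 0x1a, 0xe4, 0x01]
t1 = [0xac, 0xd1, 0x94, 0x1a, 0x1a, 0xe4, 0x01, 0x01]
t2 = [0xac, 0xd1, 0xc4, 0x94, 0x1a, 0x1a, 0x01, 0x01]
t3 = [0x01, 0x01, 0x1a, 0x1a, 0x94, 0xc4, 0xd1, 0xac]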